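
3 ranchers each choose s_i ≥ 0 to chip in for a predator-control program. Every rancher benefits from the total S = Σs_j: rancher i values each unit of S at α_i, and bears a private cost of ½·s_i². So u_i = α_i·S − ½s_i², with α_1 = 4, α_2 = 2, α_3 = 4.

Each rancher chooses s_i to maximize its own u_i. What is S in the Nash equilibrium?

Rancher i's FOC: ∂u_i/∂s_i = α_i − s_i = 0, so s_i* = α_i.
NE contributions = (4, 2, 4); S = 10.

10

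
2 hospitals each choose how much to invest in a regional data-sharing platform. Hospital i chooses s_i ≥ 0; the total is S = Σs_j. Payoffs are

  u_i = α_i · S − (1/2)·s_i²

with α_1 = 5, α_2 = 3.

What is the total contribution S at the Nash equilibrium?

Hospital i's FOC: ∂u_i/∂s_i = α_i − s_i = 0, so s_i* = α_i.
NE contributions = (5, 3); S = 8.

8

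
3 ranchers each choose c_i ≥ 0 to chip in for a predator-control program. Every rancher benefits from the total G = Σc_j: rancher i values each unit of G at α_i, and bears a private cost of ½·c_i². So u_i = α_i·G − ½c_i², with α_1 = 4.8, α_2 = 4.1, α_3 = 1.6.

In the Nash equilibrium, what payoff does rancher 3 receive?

15.52

Rancher i's FOC: ∂u_i/∂c_i = α_i − c_i = 0, so c_i* = α_i.
NE contributions = (4.8, 4.1, 1.6); G = 10.5.
u_3 = α_3·G − ½·(c_3)² = 1.6·10.5 − ½·1.6² = 15.52.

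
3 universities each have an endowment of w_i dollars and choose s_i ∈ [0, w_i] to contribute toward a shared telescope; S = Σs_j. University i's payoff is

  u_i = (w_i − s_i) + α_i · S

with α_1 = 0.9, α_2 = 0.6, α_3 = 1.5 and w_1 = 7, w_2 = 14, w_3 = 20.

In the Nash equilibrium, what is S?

20

∂u_i/∂s_i = α_i − 1, so university i contributes w_i if α_i > 1, else 0.
α_i > 1 for i ∈ {3}; NE contributions (0, 0, 20), S = 20.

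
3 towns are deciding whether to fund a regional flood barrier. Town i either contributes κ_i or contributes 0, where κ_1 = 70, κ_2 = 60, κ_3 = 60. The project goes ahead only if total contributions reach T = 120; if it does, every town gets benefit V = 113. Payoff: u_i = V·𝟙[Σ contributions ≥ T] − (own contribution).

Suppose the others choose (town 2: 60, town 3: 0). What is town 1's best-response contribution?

Others' total = 60. Contributing 70 brings total to 130 ≥ 120: gain V − κ_1 = 43.
Best response: 70.

70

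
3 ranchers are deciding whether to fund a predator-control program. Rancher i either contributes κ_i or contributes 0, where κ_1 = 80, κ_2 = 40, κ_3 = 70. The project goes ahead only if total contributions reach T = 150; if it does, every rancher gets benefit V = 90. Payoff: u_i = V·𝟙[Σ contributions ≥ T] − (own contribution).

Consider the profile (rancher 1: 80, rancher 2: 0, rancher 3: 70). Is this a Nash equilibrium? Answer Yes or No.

Yes

Total = 150 ≥ 150: provided.
Rancher 1 (pledges 80, payoff 10): dropping to 0 → total 70, payoff 0. No gain.
Rancher 2 (pledges 0, payoff 90): pledging 40 → total 190, payoff 50. No gain.
Rancher 3 (pledges 70, payoff 20): dropping to 0 → total 80, payoff 0. No gain.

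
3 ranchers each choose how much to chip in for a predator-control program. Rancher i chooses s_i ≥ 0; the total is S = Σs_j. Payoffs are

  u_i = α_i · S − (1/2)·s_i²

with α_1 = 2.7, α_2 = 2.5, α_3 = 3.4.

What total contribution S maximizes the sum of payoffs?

Planner FOC: ∂(Σu_j)/∂s_i = (Σα_j) − s_i = 0, so s_i^SO = Σα_j = 8.6 for every i; S^SO = 25.8.

25.8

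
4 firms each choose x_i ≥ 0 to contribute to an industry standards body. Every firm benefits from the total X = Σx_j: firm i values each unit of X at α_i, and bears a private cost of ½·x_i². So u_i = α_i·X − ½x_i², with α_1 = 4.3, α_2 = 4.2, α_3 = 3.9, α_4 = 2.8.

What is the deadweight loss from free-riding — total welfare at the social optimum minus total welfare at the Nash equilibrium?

Firm i's FOC: ∂u_i/∂x_i = α_i − x_i = 0, so x_i* = α_i.
NE contributions = (4.3, 4.2, 3.9, 2.8); X = 15.2.
W^NE = (Σα)·X − ½Σα_i² = 15.2² − ½·59.18 = 201.45.
Planner sets x_i = Σα_j = 15.2 for every i, so X^SO = 4·15.2 = 60.8.
W^SO = (Σα)·X^SO − ½·4·(Σα)² = (4/2)·15.2² = 462.08.
Deadweight loss = W^SO − W^NE = 260.63.

260.63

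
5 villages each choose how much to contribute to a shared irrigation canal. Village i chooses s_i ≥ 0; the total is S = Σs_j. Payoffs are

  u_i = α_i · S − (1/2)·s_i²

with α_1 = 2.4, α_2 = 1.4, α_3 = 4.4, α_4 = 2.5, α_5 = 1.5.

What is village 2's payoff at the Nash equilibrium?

Village i's FOC: ∂u_i/∂s_i = α_i − s_i = 0, so s_i* = α_i.
NE contributions = (2.4, 1.4, 4.4, 2.5, 1.5); S = 12.2.
u_2 = α_2·S − ½·(s_2)² = 1.4·12.2 − ½·1.4² = 16.1.

16.1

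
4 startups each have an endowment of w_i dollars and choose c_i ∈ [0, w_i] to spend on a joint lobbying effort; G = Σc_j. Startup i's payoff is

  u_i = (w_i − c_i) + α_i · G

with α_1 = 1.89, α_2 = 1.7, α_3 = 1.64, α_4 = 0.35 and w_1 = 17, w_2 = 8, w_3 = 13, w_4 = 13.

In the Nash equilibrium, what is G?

∂u_i/∂c_i = α_i − 1, so startup i contributes w_i if α_i > 1, else 0.
α_i > 1 for i ∈ {1, 2, 3}; NE contributions (17, 8, 13, 0), G = 38.

38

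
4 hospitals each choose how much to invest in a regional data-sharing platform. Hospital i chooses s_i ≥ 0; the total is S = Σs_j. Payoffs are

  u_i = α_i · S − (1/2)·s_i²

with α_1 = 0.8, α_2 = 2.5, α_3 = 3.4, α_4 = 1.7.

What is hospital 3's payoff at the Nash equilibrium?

22.78

Hospital i's FOC: ∂u_i/∂s_i = α_i − s_i = 0, so s_i* = α_i.
NE contributions = (0.8, 2.5, 3.4, 1.7); S = 8.4.
u_3 = α_3·S − ½·(s_3)² = 3.4·8.4 − ½·3.4² = 22.78.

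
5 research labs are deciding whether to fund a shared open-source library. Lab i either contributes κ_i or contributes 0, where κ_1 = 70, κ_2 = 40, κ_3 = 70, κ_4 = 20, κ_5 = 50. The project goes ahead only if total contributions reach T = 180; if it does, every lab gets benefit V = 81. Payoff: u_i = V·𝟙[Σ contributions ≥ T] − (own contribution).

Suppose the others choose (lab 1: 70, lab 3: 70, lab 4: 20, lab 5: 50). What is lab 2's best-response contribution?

0

Others' total = 210 ≥ 180; contributing adds cost 40 for no extra benefit.
Best response: 0.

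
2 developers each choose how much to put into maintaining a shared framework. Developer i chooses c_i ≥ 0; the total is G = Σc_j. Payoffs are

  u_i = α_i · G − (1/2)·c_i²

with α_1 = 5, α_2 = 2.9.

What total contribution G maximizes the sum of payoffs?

15.8

Planner FOC: ∂(Σu_j)/∂c_i = (Σα_j) − c_i = 0, so c_i^SO = Σα_j = 7.9 for every i; G^SO = 15.8.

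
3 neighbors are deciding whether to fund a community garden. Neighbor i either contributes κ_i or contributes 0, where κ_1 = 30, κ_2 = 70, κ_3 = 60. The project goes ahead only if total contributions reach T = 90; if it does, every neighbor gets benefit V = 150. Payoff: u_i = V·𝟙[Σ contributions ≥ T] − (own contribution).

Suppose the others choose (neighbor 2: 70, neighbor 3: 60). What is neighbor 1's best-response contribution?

Others' total = 130 ≥ 90; contributing adds cost 30 for no extra benefit.
Best response: 0.

0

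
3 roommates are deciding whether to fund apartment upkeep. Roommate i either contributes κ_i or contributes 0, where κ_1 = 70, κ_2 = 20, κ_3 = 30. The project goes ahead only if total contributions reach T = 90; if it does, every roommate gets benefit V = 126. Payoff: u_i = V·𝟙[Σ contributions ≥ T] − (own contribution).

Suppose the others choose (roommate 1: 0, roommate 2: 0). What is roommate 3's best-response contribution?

0

Others' total = 0. Even contributing 30 gives 30 < 90: no benefit either way.
Best response: 0.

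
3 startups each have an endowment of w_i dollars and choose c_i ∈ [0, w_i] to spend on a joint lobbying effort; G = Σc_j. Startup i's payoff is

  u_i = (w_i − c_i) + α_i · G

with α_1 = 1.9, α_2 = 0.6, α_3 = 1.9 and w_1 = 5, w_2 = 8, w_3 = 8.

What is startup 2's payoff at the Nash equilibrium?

∂u_i/∂c_i = α_i − 1, so startup i contributes w_i if α_i > 1, else 0.
α_i > 1 for i ∈ {1, 3}; NE contributions (5, 0, 8), G = 13.
u_2 = (8 − 0) + 0.6·13 = 15.8.

15.8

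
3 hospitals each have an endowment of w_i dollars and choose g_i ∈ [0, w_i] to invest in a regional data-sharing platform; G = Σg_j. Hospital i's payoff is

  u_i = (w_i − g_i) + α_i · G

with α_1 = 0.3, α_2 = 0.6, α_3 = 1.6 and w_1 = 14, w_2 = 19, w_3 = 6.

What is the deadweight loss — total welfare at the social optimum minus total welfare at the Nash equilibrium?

49.5

∂u_i/∂g_i = α_i − 1, so hospital i contributes w_i if α_i > 1, else 0.
α_i > 1 for i ∈ {3}; NE contributions (0, 0, 6), G = 6.
W^NE = Σw_i − G^NE + (Σα_i)·G^NE = 39 + 1.5·6 = 48.
Planner: ∂(Σu_j)/∂g_i = Σα_j − 1 = 1.5 > 0, so everyone contributes w_i; G^SO = 39, W^SO = 39 + 1.5·39 = 97.5.
Deadweight loss = 49.5.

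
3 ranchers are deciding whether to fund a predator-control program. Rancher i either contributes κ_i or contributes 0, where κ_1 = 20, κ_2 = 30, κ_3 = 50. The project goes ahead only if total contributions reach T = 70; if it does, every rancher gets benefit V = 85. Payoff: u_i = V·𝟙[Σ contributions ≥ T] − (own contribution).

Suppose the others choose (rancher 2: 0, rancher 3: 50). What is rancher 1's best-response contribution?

Others' total = 50. Contributing 20 brings total to 70 ≥ 70: gain V − κ_1 = 65.
Best response: 20.

20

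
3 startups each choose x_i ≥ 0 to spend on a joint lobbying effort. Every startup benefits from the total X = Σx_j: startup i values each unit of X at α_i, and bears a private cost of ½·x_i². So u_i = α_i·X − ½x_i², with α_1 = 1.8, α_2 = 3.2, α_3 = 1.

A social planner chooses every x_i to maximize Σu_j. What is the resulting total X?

Planner FOC: ∂(Σu_j)/∂x_i = (Σα_j) − x_i = 0, so x_i^SO = Σα_j = 6 for every i; X^SO = 18.

18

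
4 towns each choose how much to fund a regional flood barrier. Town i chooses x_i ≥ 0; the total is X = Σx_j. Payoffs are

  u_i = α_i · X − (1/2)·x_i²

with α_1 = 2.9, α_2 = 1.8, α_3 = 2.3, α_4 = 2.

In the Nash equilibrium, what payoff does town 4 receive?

16

Town i's FOC: ∂u_i/∂x_i = α_i − x_i = 0, so x_i* = α_i.
NE contributions = (2.9, 1.8, 2.3, 2); X = 9.
u_4 = α_4·X − ½·(x_4)² = 2·9 − ½·2² = 16.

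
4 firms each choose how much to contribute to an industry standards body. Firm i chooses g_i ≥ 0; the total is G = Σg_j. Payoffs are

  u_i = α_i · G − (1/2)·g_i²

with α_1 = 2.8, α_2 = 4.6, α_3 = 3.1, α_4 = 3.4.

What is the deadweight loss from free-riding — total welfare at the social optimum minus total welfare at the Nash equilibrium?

218.295

Firm i's FOC: ∂u_i/∂g_i = α_i − g_i = 0, so g_i* = α_i.
NE contributions = (2.8, 4.6, 3.1, 3.4); G = 13.9.
W^NE = (Σα)·G − ½Σα_i² = 13.9² − ½·50.17 = 168.125.
Planner sets g_i = Σα_j = 13.9 for every i, so G^SO = 4·13.9 = 55.6.
W^SO = (Σα)·G^SO − ½·4·(Σα)² = (4/2)·13.9² = 386.42.
Deadweight loss = W^SO − W^NE = 218.295.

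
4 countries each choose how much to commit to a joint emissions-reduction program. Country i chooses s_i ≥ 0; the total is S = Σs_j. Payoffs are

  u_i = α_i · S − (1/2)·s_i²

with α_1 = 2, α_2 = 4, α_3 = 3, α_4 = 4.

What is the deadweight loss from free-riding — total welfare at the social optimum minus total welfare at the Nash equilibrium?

Country i's FOC: ∂u_i/∂s_i = α_i − s_i = 0, so s_i* = α_i.
NE contributions = (2, 4, 3, 4); S = 13.
W^NE = (Σα)·S − ½Σα_i² = 13² − ½·45 = 146.5.
Planner sets s_i = Σα_j = 13 for every i, so S^SO = 4·13 = 52.
W^SO = (Σα)·S^SO − ½·4·(Σα)² = (4/2)·13² = 338.
Deadweight loss = W^SO − W^NE = 191.5.

191.5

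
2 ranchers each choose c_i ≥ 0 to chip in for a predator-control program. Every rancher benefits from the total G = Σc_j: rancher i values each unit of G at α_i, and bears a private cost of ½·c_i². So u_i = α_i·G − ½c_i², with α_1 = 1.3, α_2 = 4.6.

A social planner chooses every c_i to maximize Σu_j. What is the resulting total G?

11.8

Planner FOC: ∂(Σu_j)/∂c_i = (Σα_j) − c_i = 0, so c_i^SO = Σα_j = 5.9 for every i; G^SO = 11.8.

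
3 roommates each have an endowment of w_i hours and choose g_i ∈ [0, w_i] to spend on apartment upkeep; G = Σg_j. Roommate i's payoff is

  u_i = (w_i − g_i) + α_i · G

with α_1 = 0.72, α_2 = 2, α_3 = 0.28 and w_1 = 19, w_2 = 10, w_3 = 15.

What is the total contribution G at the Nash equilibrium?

∂u_i/∂g_i = α_i − 1, so roommate i contributes w_i if α_i > 1, else 0.
α_i > 1 for i ∈ {2}; NE contributions (0, 10, 0), G = 10.

10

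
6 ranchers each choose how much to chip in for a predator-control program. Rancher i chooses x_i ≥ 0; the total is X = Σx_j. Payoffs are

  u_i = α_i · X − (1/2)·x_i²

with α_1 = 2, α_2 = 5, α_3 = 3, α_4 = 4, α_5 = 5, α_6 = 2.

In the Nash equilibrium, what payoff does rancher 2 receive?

92.5

Rancher i's FOC: ∂u_i/∂x_i = α_i − x_i = 0, so x_i* = α_i.
NE contributions = (2, 5, 3, 4, 5, 2); X = 21.
u_2 = α_2·X − ½·(x_2)² = 5·21 − ½·5² = 92.5.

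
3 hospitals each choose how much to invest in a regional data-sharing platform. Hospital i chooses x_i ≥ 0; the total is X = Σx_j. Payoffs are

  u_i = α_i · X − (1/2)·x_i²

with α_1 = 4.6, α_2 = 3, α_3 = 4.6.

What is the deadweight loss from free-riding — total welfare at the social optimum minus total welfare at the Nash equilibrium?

100.08

Hospital i's FOC: ∂u_i/∂x_i = α_i − x_i = 0, so x_i* = α_i.
NE contributions = (4.6, 3, 4.6); X = 12.2.
W^NE = (Σα)·X − ½Σα_i² = 12.2² − ½·51.32 = 123.18.
Planner sets x_i = Σα_j = 12.2 for every i, so X^SO = 3·12.2 = 36.6.
W^SO = (Σα)·X^SO − ½·3·(Σα)² = (3/2)·12.2² = 223.26.
Deadweight loss = W^SO − W^NE = 100.08.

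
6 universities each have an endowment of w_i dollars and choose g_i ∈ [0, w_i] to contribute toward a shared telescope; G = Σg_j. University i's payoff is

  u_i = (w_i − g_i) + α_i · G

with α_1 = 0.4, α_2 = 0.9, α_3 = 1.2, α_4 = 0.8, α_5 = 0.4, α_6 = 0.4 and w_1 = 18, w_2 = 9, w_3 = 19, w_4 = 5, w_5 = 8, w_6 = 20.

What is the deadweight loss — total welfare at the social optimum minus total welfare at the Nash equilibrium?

186

∂u_i/∂g_i = α_i − 1, so university i contributes w_i if α_i > 1, else 0.
α_i > 1 for i ∈ {3}; NE contributions (0, 0, 19, 0, 0, 0), G = 19.
W^NE = Σw_i − G^NE + (Σα_i)·G^NE = 79 + 3.1·19 = 137.9.
Planner: ∂(Σu_j)/∂g_i = Σα_j − 1 = 3.1 > 0, so everyone contributes w_i; G^SO = 79, W^SO = 79 + 3.1·79 = 323.9.
Deadweight loss = 186.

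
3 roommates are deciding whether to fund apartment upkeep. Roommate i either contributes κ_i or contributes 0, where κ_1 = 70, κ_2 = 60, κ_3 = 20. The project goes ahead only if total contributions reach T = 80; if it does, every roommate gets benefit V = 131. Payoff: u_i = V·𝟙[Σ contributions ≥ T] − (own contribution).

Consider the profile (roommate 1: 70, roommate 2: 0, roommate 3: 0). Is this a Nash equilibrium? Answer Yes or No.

No

Total = 70 < 80: not provided.
Roommate 1 (pledges 70, payoff -70): dropping to 0 → total 0, payoff 0. Profitable deviation.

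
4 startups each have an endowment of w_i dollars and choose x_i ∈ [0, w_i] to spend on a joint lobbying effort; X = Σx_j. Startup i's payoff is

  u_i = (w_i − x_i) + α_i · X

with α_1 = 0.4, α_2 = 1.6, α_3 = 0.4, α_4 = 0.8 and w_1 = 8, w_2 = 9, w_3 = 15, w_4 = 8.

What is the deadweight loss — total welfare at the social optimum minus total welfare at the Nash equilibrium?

∂u_i/∂x_i = α_i − 1, so startup i contributes w_i if α_i > 1, else 0.
α_i > 1 for i ∈ {2}; NE contributions (0, 9, 0, 0), X = 9.
W^NE = Σw_i − X^NE + (Σα_i)·X^NE = 40 + 2.2·9 = 59.8.
Planner: ∂(Σu_j)/∂x_i = Σα_j − 1 = 2.2 > 0, so everyone contributes w_i; X^SO = 40, W^SO = 40 + 2.2·40 = 128.
Deadweight loss = 68.2.

68.2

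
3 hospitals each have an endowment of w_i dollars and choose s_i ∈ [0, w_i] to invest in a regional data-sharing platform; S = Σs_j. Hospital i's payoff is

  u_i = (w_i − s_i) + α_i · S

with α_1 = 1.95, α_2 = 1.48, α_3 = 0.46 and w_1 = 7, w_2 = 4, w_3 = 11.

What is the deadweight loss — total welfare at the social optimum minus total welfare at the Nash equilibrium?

∂u_i/∂s_i = α_i − 1, so hospital i contributes w_i if α_i > 1, else 0.
α_i > 1 for i ∈ {1, 2}; NE contributions (7, 4, 0), S = 11.
W^NE = Σw_i − S^NE + (Σα_i)·S^NE = 22 + 2.89·11 = 53.79.
Planner: ∂(Σu_j)/∂s_i = Σα_j − 1 = 2.89 > 0, so everyone contributes w_i; S^SO = 22, W^SO = 22 + 2.89·22 = 85.58.
Deadweight loss = 31.79.

31.79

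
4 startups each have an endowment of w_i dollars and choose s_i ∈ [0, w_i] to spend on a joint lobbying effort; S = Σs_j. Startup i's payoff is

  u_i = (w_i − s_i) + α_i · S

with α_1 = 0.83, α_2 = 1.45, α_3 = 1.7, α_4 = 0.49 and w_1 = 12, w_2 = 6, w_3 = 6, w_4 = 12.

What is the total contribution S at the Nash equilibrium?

12

∂u_i/∂s_i = α_i − 1, so startup i contributes w_i if α_i > 1, else 0.
α_i > 1 for i ∈ {2, 3}; NE contributions (0, 6, 6, 0), S = 12.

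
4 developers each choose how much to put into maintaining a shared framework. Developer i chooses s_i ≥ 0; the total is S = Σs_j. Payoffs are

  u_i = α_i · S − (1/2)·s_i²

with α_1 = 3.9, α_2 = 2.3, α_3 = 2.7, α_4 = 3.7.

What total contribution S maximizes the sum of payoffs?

Planner FOC: ∂(Σu_j)/∂s_i = (Σα_j) − s_i = 0, so s_i^SO = Σα_j = 12.6 for every i; S^SO = 50.4.

50.4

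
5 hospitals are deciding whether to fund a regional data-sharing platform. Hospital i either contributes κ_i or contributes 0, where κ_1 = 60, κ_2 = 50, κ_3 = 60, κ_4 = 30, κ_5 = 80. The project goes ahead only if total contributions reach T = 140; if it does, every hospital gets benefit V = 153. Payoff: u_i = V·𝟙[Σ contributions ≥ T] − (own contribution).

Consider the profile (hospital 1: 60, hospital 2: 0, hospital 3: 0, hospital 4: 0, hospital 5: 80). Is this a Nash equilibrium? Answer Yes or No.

Yes

Total = 140 ≥ 140: provided.
Hospital 1 (pledges 60, payoff 93): dropping to 0 → total 80, payoff 0. No gain.
Hospital 2 (pledges 0, payoff 153): pledging 50 → total 190, payoff 103. No gain.
Hospital 3 (pledges 0, payoff 153): pledging 60 → total 200, payoff 93. No gain.
Hospital 4 (pledges 0, payoff 153): pledging 30 → total 170, payoff 123. No gain.
Hospital 5 (pledges 80, payoff 73): dropping to 0 → total 60, payoff 0. No gain.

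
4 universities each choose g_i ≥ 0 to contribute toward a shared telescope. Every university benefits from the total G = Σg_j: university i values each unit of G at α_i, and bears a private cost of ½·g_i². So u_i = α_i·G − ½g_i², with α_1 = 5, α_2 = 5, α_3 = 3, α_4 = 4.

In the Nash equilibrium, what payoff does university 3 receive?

46.5

University i's FOC: ∂u_i/∂g_i = α_i − g_i = 0, so g_i* = α_i.
NE contributions = (5, 5, 3, 4); G = 17.
u_3 = α_3·G − ½·(g_3)² = 3·17 − ½·3² = 46.5.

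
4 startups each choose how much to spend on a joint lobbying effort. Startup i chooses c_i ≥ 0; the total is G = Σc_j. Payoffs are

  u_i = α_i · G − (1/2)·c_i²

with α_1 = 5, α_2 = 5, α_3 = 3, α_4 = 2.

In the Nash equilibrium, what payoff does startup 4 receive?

28

Startup i's FOC: ∂u_i/∂c_i = α_i − c_i = 0, so c_i* = α_i.
NE contributions = (5, 5, 3, 2); G = 15.
u_4 = α_4·G − ½·(c_4)² = 2·15 − ½·2² = 28.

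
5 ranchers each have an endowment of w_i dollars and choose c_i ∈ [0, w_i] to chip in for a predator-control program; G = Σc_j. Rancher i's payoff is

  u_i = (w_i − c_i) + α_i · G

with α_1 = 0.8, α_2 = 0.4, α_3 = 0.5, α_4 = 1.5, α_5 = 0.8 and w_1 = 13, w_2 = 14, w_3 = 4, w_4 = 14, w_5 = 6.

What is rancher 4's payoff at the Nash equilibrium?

∂u_i/∂c_i = α_i − 1, so rancher i contributes w_i if α_i > 1, else 0.
α_i > 1 for i ∈ {4}; NE contributions (0, 0, 0, 14, 0), G = 14.
u_4 = (14 − 14) + 1.5·14 = 21.

21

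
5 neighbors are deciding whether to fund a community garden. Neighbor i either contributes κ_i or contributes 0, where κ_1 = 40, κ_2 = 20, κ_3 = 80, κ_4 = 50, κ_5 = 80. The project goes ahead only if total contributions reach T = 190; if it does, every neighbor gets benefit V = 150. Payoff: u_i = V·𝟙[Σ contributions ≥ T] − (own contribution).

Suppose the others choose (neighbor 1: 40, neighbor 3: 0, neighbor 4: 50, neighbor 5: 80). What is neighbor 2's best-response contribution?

Others' total = 170. Contributing 20 brings total to 190 ≥ 190: gain V − κ_2 = 130.
Best response: 20.

20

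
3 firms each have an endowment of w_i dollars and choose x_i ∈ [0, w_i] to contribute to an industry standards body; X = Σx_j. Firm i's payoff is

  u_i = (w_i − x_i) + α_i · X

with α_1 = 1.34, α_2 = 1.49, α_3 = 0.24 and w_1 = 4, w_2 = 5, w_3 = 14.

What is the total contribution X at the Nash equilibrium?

∂u_i/∂x_i = α_i − 1, so firm i contributes w_i if α_i > 1, else 0.
α_i > 1 for i ∈ {1, 2}; NE contributions (4, 5, 0), X = 9.

9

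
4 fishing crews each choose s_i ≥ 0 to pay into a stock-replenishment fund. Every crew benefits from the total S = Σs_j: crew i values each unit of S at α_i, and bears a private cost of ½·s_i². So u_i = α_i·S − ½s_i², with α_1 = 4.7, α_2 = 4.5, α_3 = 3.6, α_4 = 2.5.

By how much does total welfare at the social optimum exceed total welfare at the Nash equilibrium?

264.865

Crew i's FOC: ∂u_i/∂s_i = α_i − s_i = 0, so s_i* = α_i.
NE contributions = (4.7, 4.5, 3.6, 2.5); S = 15.3.
W^NE = (Σα)·S − ½Σα_i² = 15.3² − ½·61.55 = 203.315.
Planner sets s_i = Σα_j = 15.3 for every i, so S^SO = 4·15.3 = 61.2.
W^SO = (Σα)·S^SO − ½·4·(Σα)² = (4/2)·15.3² = 468.18.
Deadweight loss = W^SO − W^NE = 264.865.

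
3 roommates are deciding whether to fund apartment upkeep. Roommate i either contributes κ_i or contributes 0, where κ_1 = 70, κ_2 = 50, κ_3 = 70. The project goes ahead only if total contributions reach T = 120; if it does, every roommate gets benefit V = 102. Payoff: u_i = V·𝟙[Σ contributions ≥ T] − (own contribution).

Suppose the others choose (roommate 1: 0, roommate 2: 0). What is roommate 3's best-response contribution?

Others' total = 0. Even contributing 70 gives 70 < 120: no benefit either way.
Best response: 0.

0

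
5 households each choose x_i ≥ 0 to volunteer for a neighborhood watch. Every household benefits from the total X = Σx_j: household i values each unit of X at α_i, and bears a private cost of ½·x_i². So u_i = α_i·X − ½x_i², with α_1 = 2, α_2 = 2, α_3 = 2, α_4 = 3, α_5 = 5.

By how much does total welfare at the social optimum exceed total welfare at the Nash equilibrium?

Household i's FOC: ∂u_i/∂x_i = α_i − x_i = 0, so x_i* = α_i.
NE contributions = (2, 2, 2, 3, 5); X = 14.
W^NE = (Σα)·X − ½Σα_i² = 14² − ½·46 = 173.
Planner sets x_i = Σα_j = 14 for every i, so X^SO = 5·14 = 70.
W^SO = (Σα)·X^SO − ½·5·(Σα)² = (5/2)·14² = 490.
Deadweight loss = W^SO − W^NE = 317.

317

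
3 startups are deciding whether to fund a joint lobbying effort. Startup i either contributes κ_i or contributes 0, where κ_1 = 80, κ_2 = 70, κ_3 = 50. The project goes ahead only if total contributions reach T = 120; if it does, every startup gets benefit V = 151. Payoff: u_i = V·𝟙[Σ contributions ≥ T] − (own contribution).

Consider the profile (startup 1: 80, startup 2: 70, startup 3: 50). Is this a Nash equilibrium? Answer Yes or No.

Total = 200 ≥ 120: provided.
Startup 1 (pledges 80, payoff 71): dropping to 0 → total 120, payoff 151. Profitable deviation.

No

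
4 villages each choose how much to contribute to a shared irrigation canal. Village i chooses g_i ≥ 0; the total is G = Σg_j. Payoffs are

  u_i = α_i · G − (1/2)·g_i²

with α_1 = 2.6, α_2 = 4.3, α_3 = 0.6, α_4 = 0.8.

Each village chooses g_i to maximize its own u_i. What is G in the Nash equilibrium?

8.3

Village i's FOC: ∂u_i/∂g_i = α_i − g_i = 0, so g_i* = α_i.
NE contributions = (2.6, 4.3, 0.6, 0.8); G = 8.3.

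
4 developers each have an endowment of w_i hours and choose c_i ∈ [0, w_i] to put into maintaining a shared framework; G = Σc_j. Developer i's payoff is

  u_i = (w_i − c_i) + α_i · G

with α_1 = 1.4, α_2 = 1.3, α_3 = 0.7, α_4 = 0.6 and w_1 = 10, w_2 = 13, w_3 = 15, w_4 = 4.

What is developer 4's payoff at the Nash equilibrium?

17.8

∂u_i/∂c_i = α_i − 1, so developer i contributes w_i if α_i > 1, else 0.
α_i > 1 for i ∈ {1, 2}; NE contributions (10, 13, 0, 0), G = 23.
u_4 = (4 − 0) + 0.6·23 = 17.8.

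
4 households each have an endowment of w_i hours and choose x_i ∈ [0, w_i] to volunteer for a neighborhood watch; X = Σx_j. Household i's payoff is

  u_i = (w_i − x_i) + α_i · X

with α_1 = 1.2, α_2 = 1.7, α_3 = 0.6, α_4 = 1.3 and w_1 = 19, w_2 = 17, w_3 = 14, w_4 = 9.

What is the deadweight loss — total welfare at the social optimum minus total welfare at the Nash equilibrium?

53.2

∂u_i/∂x_i = α_i − 1, so household i contributes w_i if α_i > 1, else 0.
α_i > 1 for i ∈ {1, 2, 4}; NE contributions (19, 17, 0, 9), X = 45.
W^NE = Σw_i − X^NE + (Σα_i)·X^NE = 59 + 3.8·45 = 230.
Planner: ∂(Σu_j)/∂x_i = Σα_j − 1 = 3.8 > 0, so everyone contributes w_i; X^SO = 59, W^SO = 59 + 3.8·59 = 283.2.
Deadweight loss = 53.2.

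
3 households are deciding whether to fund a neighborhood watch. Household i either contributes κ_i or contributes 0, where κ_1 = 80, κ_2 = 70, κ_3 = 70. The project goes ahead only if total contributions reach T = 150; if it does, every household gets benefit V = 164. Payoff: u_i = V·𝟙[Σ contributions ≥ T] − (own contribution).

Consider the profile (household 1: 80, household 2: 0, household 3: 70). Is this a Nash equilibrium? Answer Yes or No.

Yes

Total = 150 ≥ 150: provided.
Household 1 (pledges 80, payoff 84): dropping to 0 → total 70, payoff 0. No gain.
Household 2 (pledges 0, payoff 164): pledging 70 → total 220, payoff 94. No gain.
Household 3 (pledges 70, payoff 94): dropping to 0 → total 80, payoff 0. No gain.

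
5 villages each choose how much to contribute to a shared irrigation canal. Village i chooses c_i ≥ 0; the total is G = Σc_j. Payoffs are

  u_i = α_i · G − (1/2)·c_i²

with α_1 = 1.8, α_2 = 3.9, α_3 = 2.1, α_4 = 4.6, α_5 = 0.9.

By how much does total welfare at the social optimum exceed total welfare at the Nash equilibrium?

Village i's FOC: ∂u_i/∂c_i = α_i − c_i = 0, so c_i* = α_i.
NE contributions = (1.8, 3.9, 2.1, 4.6, 0.9); G = 13.3.
W^NE = (Σα)·G − ½Σα_i² = 13.3² − ½·44.83 = 154.475.
Planner sets c_i = Σα_j = 13.3 for every i, so G^SO = 5·13.3 = 66.5.
W^SO = (Σα)·G^SO − ½·5·(Σα)² = (5/2)·13.3² = 442.225.
Deadweight loss = W^SO − W^NE = 287.75.

287.75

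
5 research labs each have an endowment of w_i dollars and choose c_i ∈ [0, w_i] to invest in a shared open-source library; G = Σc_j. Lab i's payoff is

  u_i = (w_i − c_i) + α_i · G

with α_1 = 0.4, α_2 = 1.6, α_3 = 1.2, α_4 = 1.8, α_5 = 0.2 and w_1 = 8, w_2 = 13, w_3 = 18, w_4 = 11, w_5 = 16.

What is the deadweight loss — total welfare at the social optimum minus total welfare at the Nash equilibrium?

100.8

∂u_i/∂c_i = α_i − 1, so lab i contributes w_i if α_i > 1, else 0.
α_i > 1 for i ∈ {2, 3, 4}; NE contributions (0, 13, 18, 11, 0), G = 42.
W^NE = Σw_i − G^NE + (Σα_i)·G^NE = 66 + 4.2·42 = 242.4.
Planner: ∂(Σu_j)/∂c_i = Σα_j − 1 = 4.2 > 0, so everyone contributes w_i; G^SO = 66, W^SO = 66 + 4.2·66 = 343.2.
Deadweight loss = 100.8.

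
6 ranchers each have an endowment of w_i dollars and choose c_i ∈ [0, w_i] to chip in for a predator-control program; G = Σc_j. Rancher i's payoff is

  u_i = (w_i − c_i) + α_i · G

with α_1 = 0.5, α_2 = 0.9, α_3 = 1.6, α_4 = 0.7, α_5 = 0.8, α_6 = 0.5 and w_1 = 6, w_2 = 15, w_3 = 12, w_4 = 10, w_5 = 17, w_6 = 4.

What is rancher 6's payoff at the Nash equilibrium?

10

∂u_i/∂c_i = α_i − 1, so rancher i contributes w_i if α_i > 1, else 0.
α_i > 1 for i ∈ {3}; NE contributions (0, 0, 12, 0, 0, 0), G = 12.
u_6 = (4 − 0) + 0.5·12 = 10.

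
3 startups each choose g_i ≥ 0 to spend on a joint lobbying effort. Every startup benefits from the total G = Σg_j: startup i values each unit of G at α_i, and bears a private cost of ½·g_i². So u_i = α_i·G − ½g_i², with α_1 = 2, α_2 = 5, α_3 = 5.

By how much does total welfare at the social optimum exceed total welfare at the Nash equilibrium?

Startup i's FOC: ∂u_i/∂g_i = α_i − g_i = 0, so g_i* = α_i.
NE contributions = (2, 5, 5); G = 12.
W^NE = (Σα)·G − ½Σα_i² = 12² − ½·54 = 117.
Planner sets g_i = Σα_j = 12 for every i, so G^SO = 3·12 = 36.
W^SO = (Σα)·G^SO − ½·3·(Σα)² = (3/2)·12² = 216.
Deadweight loss = W^SO − W^NE = 99.

99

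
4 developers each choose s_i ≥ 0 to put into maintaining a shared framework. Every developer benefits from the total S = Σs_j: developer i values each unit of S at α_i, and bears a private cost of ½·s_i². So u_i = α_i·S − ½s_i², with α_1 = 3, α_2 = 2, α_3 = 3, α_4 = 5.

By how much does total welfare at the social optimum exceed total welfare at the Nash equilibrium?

Developer i's FOC: ∂u_i/∂s_i = α_i − s_i = 0, so s_i* = α_i.
NE contributions = (3, 2, 3, 5); S = 13.
W^NE = (Σα)·S − ½Σα_i² = 13² − ½·47 = 145.5.
Planner sets s_i = Σα_j = 13 for every i, so S^SO = 4·13 = 52.
W^SO = (Σα)·S^SO − ½·4·(Σα)² = (4/2)·13² = 338.
Deadweight loss = W^SO − W^NE = 192.5.

192.5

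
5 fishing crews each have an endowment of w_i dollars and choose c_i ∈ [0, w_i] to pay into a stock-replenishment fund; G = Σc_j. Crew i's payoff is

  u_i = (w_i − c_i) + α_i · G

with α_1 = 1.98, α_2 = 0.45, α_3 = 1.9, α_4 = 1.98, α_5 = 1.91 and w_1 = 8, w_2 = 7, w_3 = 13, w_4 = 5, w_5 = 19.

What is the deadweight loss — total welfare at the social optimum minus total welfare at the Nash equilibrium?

∂u_i/∂c_i = α_i − 1, so crew i contributes w_i if α_i > 1, else 0.
α_i > 1 for i ∈ {1, 3, 4, 5}; NE contributions (8, 0, 13, 5, 19), G = 45.
W^NE = Σw_i − G^NE + (Σα_i)·G^NE = 52 + 7.22·45 = 376.9.
Planner: ∂(Σu_j)/∂c_i = Σα_j − 1 = 7.22 > 0, so everyone contributes w_i; G^SO = 52, W^SO = 52 + 7.22·52 = 427.44.
Deadweight loss = 50.54.

50.54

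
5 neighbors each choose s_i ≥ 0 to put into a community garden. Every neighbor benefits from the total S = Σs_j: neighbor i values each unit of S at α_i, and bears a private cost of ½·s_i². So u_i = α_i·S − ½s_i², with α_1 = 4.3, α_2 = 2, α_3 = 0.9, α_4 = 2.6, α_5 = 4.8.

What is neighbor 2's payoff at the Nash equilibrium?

27.2

Neighbor i's FOC: ∂u_i/∂s_i = α_i − s_i = 0, so s_i* = α_i.
NE contributions = (4.3, 2, 0.9, 2.6, 4.8); S = 14.6.
u_2 = α_2·S − ½·(s_2)² = 2·14.6 − ½·2² = 27.2.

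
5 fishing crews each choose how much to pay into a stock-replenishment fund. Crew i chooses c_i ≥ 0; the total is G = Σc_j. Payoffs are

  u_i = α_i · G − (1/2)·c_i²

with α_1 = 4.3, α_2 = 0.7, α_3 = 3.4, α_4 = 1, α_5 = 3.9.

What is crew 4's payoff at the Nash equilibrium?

Crew i's FOC: ∂u_i/∂c_i = α_i − c_i = 0, so c_i* = α_i.
NE contributions = (4.3, 0.7, 3.4, 1, 3.9); G = 13.3.
u_4 = α_4·G − ½·(c_4)² = 1·13.3 − ½·1² = 12.8.

12.8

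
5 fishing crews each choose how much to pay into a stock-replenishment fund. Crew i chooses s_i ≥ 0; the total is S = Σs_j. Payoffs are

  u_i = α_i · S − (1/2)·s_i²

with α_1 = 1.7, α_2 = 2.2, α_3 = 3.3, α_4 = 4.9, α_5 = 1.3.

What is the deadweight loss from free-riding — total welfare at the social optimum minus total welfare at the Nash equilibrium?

291.5

Crew i's FOC: ∂u_i/∂s_i = α_i − s_i = 0, so s_i* = α_i.
NE contributions = (1.7, 2.2, 3.3, 4.9, 1.3); S = 13.4.
W^NE = (Σα)·S − ½Σα_i² = 13.4² − ½·44.32 = 157.4.
Planner sets s_i = Σα_j = 13.4 for every i, so S^SO = 5·13.4 = 67.
W^SO = (Σα)·S^SO − ½·5·(Σα)² = (5/2)·13.4² = 448.9.
Deadweight loss = W^SO − W^NE = 291.5.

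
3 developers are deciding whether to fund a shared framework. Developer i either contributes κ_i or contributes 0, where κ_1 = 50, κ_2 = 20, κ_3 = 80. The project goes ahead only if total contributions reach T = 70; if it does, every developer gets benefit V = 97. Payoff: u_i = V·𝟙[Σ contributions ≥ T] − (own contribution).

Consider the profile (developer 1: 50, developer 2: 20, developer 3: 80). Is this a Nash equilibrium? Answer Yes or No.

No

Total = 150 ≥ 70: provided.
Developer 1 (pledges 50, payoff 47): dropping to 0 → total 100, payoff 97. Profitable deviation.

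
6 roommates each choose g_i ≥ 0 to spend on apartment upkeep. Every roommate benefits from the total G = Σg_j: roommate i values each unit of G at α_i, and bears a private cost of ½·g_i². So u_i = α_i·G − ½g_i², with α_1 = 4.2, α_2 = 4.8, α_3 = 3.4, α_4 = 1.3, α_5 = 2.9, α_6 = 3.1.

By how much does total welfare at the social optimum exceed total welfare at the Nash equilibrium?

812.155

Roommate i's FOC: ∂u_i/∂g_i = α_i − g_i = 0, so g_i* = α_i.
NE contributions = (4.2, 4.8, 3.4, 1.3, 2.9, 3.1); G = 19.7.
W^NE = (Σα)·G − ½Σα_i² = 19.7² − ½·71.95 = 352.115.
Planner sets g_i = Σα_j = 19.7 for every i, so G^SO = 6·19.7 = 118.2.
W^SO = (Σα)·G^SO − ½·6·(Σα)² = (6/2)·19.7² = 1164.27.
Deadweight loss = W^SO − W^NE = 812.155.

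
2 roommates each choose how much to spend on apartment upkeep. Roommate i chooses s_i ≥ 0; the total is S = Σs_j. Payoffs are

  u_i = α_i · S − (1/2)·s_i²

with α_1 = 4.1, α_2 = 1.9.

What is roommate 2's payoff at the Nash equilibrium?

9.595

Roommate i's FOC: ∂u_i/∂s_i = α_i − s_i = 0, so s_i* = α_i.
NE contributions = (4.1, 1.9); S = 6.
u_2 = α_2·S − ½·(s_2)² = 1.9·6 − ½·1.9² = 9.595.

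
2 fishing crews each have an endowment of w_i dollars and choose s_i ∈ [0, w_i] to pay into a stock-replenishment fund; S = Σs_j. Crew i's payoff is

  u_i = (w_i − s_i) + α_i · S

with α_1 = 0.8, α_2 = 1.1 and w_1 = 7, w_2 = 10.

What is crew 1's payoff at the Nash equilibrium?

15

∂u_i/∂s_i = α_i − 1, so crew i contributes w_i if α_i > 1, else 0.
α_i > 1 for i ∈ {2}; NE contributions (0, 10), S = 10.
u_1 = (7 − 0) + 0.8·10 = 15.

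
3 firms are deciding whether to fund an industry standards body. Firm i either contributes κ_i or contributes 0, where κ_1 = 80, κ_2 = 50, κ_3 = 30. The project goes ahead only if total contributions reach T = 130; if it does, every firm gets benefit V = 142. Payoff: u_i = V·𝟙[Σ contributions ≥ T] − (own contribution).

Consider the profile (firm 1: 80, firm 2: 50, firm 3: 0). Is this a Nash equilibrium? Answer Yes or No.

Total = 130 ≥ 130: provided.
Firm 1 (pledges 80, payoff 62): dropping to 0 → total 50, payoff 0. No gain.
Firm 2 (pledges 50, payoff 92): dropping to 0 → total 80, payoff 0. No gain.
Firm 3 (pledges 0, payoff 142): pledging 30 → total 160, payoff 112. No gain.

Yes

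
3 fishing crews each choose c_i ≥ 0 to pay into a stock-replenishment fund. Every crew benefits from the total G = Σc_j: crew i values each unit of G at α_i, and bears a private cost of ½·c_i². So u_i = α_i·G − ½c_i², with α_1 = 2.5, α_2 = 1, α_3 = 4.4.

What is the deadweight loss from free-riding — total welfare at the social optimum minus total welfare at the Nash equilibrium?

44.51

Crew i's FOC: ∂u_i/∂c_i = α_i − c_i = 0, so c_i* = α_i.
NE contributions = (2.5, 1, 4.4); G = 7.9.
W^NE = (Σα)·G − ½Σα_i² = 7.9² − ½·26.61 = 49.105.
Planner sets c_i = Σα_j = 7.9 for every i, so G^SO = 3·7.9 = 23.7.
W^SO = (Σα)·G^SO − ½·3·(Σα)² = (3/2)·7.9² = 93.615.
Deadweight loss = W^SO − W^NE = 44.51.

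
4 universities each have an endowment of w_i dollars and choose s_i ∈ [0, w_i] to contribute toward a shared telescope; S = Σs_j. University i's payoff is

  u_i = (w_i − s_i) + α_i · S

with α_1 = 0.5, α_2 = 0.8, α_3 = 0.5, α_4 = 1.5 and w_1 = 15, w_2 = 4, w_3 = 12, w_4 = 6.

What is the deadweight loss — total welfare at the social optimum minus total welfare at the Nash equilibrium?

71.3

∂u_i/∂s_i = α_i − 1, so university i contributes w_i if α_i > 1, else 0.
α_i > 1 for i ∈ {4}; NE contributions (0, 0, 0, 6), S = 6.
W^NE = Σw_i − S^NE + (Σα_i)·S^NE = 37 + 2.3·6 = 50.8.
Planner: ∂(Σu_j)/∂s_i = Σα_j − 1 = 2.3 > 0, so everyone contributes w_i; S^SO = 37, W^SO = 37 + 2.3·37 = 122.1.
Deadweight loss = 71.3.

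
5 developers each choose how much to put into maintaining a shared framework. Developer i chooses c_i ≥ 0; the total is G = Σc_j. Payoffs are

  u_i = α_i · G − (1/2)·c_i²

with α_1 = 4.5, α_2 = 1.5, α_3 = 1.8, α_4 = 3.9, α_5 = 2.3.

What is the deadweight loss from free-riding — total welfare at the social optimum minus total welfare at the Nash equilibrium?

317.12

Developer i's FOC: ∂u_i/∂c_i = α_i − c_i = 0, so c_i* = α_i.
NE contributions = (4.5, 1.5, 1.8, 3.9, 2.3); G = 14.
W^NE = (Σα)·G − ½Σα_i² = 14² − ½·46.24 = 172.88.
Planner sets c_i = Σα_j = 14 for every i, so G^SO = 5·14 = 70.
W^SO = (Σα)·G^SO − ½·5·(Σα)² = (5/2)·14² = 490.
Deadweight loss = W^SO − W^NE = 317.12.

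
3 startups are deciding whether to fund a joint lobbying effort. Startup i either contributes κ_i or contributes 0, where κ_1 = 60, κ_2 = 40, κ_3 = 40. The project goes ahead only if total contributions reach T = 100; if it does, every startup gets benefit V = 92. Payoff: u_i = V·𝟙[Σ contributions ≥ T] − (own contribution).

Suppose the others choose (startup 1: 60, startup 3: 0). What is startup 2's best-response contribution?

40

Others' total = 60. Contributing 40 brings total to 100 ≥ 100: gain V − κ_2 = 52.
Best response: 40.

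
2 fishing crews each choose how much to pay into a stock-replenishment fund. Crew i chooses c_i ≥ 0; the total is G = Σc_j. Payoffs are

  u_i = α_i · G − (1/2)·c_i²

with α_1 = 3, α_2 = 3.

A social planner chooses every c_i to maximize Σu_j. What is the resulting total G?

12

Planner FOC: ∂(Σu_j)/∂c_i = (Σα_j) − c_i = 0, so c_i^SO = Σα_j = 6 for every i; G^SO = 12.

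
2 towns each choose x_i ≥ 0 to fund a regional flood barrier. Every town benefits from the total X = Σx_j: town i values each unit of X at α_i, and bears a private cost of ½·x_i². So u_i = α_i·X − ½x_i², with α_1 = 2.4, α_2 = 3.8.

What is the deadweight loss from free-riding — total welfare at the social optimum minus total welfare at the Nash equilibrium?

Town i's FOC: ∂u_i/∂x_i = α_i − x_i = 0, so x_i* = α_i.
NE contributions = (2.4, 3.8); X = 6.2.
W^NE = (Σα)·X − ½Σα_i² = 6.2² − ½·20.2 = 28.34.
Planner sets x_i = Σα_j = 6.2 for every i, so X^SO = 2·6.2 = 12.4.
W^SO = (Σα)·X^SO − ½·2·(Σα)² = (2/2)·6.2² = 38.44.
Deadweight loss = W^SO − W^NE = 10.1.

10.1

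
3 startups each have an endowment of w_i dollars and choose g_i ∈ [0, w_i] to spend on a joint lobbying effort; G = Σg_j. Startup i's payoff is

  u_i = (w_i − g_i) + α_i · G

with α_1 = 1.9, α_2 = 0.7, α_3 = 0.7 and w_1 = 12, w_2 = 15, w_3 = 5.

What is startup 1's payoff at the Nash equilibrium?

∂u_i/∂g_i = α_i − 1, so startup i contributes w_i if α_i > 1, else 0.
α_i > 1 for i ∈ {1}; NE contributions (12, 0, 0), G = 12.
u_1 = (12 − 12) + 1.9·12 = 22.8.

22.8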